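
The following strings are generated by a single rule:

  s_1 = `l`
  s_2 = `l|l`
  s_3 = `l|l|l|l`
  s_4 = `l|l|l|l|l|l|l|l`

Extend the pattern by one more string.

Each string is two copies of the previous one joined by '|'.
Doubling l|l|l|l|l|l|l|l with '|' between the halves:

l|l|l|l|l|l|l|l|l|l|l|l|l|l|l|l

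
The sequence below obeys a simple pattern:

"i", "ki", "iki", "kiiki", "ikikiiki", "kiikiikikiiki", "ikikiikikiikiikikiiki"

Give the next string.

Each term (from the third on) is the two preceding terms concatenated in order: term 3 = i·ki = iki.
So term 8 is kiikiikikiiki·ikikiikikiikiikikiiki.

kiikiikikiikiikikiikikiikiikikiiki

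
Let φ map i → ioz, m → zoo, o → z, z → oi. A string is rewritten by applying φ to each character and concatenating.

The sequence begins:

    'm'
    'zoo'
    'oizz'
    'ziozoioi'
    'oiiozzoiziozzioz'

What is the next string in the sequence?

zioziozzoioiziozoiiozzoioiiozzoi

Applying the rule to each of the 16 symbols of oiiozzoiziozzioz gives the pieces z ioz ioz z oi oi z ioz oi ioz z oi oi ioz z oi, which concatenate to the answer.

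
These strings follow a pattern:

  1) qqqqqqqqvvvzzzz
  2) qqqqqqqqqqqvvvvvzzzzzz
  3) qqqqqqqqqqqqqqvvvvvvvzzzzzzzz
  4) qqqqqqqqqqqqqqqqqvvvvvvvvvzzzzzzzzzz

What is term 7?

Reading off run lengths: q runs 8, 11, 14, 17; v runs 3, 5, 7, 9; z runs 4, 6, 8, 10 — each is linear in n, where the shown terms are n = 2, 3, 4, 5.
At n = 8 the blocks have lengths 26, 15, 16.

qqqqqqqqqqqqqqqqqqqqqqqqqqvvvvvvvvvvvvvvvzzzzzzzzzzzzzzzz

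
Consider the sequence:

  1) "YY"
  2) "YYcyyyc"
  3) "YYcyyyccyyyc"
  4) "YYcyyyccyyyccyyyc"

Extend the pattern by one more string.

YYcyyyccyyyccyyyccyyyc

The strings grow by a fixed suffix cyyyc each time.
So the next term is YYcyyyccyyyccyyyc·cyyyc.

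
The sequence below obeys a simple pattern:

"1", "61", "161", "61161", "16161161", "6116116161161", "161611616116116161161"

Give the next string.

Each term (from the third on) is the two preceding terms concatenated in order: term 3 = 1·61 = 161.
So term 8 is 6116116161161·161611616116116161161.

6116116161161161611616116116161161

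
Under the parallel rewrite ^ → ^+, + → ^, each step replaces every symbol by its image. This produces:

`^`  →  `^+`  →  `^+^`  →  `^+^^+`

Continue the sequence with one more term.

Apply φ to ^+^^+ symbol by symbol: ^→^+, +→^, ^→^+, ^→^+, +→^; joined: ^+ ^ ^+ ^+ ^.

^+^^+^+^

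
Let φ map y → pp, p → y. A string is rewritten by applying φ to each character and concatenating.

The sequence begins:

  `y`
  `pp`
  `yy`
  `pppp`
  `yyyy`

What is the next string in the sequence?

Apply φ to yyyy symbol by symbol: y→pp, y→pp, y→pp, y→pp; joined: pp pp pp pp.

pppppppp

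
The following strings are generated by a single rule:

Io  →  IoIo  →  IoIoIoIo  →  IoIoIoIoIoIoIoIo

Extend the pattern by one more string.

IoIoIoIoIoIoIoIoIoIoIoIoIoIoIoIo

s(k+1) = s(k)·s(k) — each term doubles the last.
So the next term is two copies of IoIoIoIoIoIoIoIo.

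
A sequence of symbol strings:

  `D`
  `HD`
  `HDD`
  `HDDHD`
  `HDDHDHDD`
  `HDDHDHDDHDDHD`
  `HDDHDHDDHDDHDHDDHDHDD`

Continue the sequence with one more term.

Each term (from the third on) is the previous term followed by the one before it: term 3 = HD·D = HDD.
Continuing: HDDHDHDDHDDHDHDDHDHDD · HDDHDHDDHDDHD gives term 8.

HDDHDHDDHDDHDHDDHDHDDHDDHDHDDHDDHD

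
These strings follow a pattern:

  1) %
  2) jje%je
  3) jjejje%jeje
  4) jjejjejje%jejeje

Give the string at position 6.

jjejjejjejjejje%jejejejeje

s(k+1) = jje·s(k)·je, so each term gains jje as a prefix and je as a suffix.
From jjejjejje%jejeje, 2 further steps: jjejjejje%jejeje → jjejjejjejje%jejejeje → (answer).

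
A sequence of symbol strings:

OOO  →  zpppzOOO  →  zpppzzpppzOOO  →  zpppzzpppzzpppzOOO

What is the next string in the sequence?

zpppzzpppzzpppzzpppzOOO

Each term is the previous one with zpppz prepended.
One more step from zpppzzpppzzpppzOOO gives the answer.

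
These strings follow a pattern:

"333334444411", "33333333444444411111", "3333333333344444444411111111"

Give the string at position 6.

3333333333333333333344444444444444411111111111111111

Each string has the form 3^{3n+2} 4^{2n+3} 1^{3n-1} (n = 1, 2, …).
At n = 6 the blocks have lengths 20, 15, 17.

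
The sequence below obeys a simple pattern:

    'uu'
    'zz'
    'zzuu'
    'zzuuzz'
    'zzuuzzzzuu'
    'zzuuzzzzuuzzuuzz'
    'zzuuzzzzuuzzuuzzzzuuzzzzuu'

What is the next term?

Each term (from the third on) is the previous term followed by the one before it: term 3 = zz·uu = zzuu.
So term 8 is zzuuzzzzuuzzuuzzzzuuzzzzuu·zzuuzzzzuuzzuuzz.

zzuuzzzzuuzzuuzzzzuuzzzzuuzzuuzzzzuuzzuuzz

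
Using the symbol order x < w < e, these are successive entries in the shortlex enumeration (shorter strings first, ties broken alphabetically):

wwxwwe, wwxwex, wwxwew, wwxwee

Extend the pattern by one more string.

wwxexx

The successor of wwxwee increments the rightmost position that isn't already e and resets every position after it to x.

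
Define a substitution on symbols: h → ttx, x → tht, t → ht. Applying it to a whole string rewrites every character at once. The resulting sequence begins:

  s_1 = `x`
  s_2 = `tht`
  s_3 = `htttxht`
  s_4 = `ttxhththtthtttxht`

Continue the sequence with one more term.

hthtthtttxhtttxhtttxhthtttxhththtthtttxht

Replace each of the 17 characters of ttxhththtthtttxht in place — ht ht tht ttx ht ttx ht ttx ht ht ttx ht ht ht tht ttx ht — and concatenate.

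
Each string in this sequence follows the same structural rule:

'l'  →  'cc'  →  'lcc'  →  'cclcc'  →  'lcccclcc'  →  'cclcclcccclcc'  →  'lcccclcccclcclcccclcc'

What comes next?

cclcclcccclcclcccclcccclcclcccclcc

From term 3 onward, concatenate the second-to-last term with the last: l·cc = lcc, cc·lcc = cclcc, …
So term 8 is cclcclcccclcc·lcccclcccclcclcccclcc.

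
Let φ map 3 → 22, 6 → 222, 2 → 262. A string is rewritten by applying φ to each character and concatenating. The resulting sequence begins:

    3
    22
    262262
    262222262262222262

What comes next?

Replace each of the 18 characters of 262222262262222262 in place — 262 222 262 262 262 262 262 222 262 262 222 262 262 262 262 262 222 262 — and concatenate.

262222262262262262262222262262222262262262262262222262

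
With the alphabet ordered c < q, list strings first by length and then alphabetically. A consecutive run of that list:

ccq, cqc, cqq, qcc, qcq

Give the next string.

qqc

The successor of qcq increments the rightmost position that isn't already q and resets every position after it to c.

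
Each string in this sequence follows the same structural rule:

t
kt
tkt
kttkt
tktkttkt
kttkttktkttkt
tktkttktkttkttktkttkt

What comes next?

This is a Fibonacci-style word recurrence s(k) = s(k−2)·s(k−1): e.g. t·kt = tkt.
The next term joins kttkttktkttkt and tktkttktkttkttktkttkt.

kttkttktkttkttktkttktkttkttktkttkt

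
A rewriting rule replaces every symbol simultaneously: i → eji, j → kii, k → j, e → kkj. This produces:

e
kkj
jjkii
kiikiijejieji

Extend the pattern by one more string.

jejiejijejiejikiikkjkiiejikkjkiieji

Replace each of the 13 characters of kiikiijejieji in place — j eji eji j eji eji kii kkj kii eji kkj kii eji — and concatenate.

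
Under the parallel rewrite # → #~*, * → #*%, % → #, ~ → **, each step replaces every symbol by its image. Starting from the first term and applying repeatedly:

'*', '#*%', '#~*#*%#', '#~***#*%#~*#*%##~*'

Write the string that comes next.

#~***#*%#*%#*%#~*#*%##~***#*%#~*#*%##~*#~***#*%

Applying the rule to each of the 18 symbols of #~***#*%#~*#*%##~* gives the pieces #~* ** #*% #*% #*% #~* #*% # #~* ** #*% #~* #*% # #~* #~* ** #*%, which concatenate to the answer.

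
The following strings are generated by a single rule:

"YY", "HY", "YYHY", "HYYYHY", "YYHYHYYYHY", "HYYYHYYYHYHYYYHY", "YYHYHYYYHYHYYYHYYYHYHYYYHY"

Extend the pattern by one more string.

From term 3 onward, concatenate the second-to-last term with the last: YY·HY = YYHY, HY·YYHY = HYYYHY, …
So term 8 is HYYYHYYYHYHYYYHY·YYHYHYYYHYHYYYHYYYHYHYYYHY.

HYYYHYYYHYHYYYHYYYHYHYYYHYHYYYHYYYHYHYYYHY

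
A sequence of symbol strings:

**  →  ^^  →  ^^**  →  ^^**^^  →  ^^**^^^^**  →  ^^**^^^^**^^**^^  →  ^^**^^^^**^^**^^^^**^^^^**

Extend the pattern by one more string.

This is a Fibonacci-style word recurrence s(k) = s(k−1)·s(k−2): e.g. ^^·** = ^^**.
So term 8 is ^^**^^^^**^^**^^^^**^^^^**·^^**^^^^**^^**^^.

^^**^^^^**^^**^^^^**^^^^**^^**^^^^**^^**^^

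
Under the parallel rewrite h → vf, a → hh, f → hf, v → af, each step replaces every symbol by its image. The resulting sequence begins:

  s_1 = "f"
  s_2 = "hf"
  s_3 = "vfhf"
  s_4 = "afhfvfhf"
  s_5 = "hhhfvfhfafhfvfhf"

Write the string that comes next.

Rewriting the 16 symbols of hhhfvfhfafhfvfhf one by one yields vf vf vf hf af hf vf hf hh hf vf hf af hf vf hf; concatenated:

vfvfvfhfafhfvfhfhhhfvfhfafhfvfhf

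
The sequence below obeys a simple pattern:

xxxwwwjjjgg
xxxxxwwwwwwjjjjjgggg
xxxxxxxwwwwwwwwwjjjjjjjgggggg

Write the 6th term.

Reading off run lengths: x runs 3, 5, 7; w runs 3, 6, 9; j runs 3, 5, 7; g runs 2, 4, 6 — each is linear in n (n = 1, 2, …).
For term 6, n = 6, so the run lengths are 13, 18, 13, 12.

xxxxxxxxxxxxxwwwwwwwwwwwwwwwwwwjjjjjjjjjjjjjgggggggggggg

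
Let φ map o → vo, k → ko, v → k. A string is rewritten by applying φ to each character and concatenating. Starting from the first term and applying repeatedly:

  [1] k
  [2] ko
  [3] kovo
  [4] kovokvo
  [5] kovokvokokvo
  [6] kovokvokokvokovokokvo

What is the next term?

Rewriting the 21 symbols of kovokvokokvokovokokvo one by one yields ko vo k vo ko k vo ko vo ko k vo ko vo k vo ko vo ko k vo; concatenated:

kovokvokokvokovokokvokovokvokovokokvo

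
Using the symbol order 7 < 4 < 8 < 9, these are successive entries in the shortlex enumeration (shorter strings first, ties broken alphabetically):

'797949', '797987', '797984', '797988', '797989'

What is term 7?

797994

Advancing 2 positions from 797989 through 797989 → 797997 reaches term 7.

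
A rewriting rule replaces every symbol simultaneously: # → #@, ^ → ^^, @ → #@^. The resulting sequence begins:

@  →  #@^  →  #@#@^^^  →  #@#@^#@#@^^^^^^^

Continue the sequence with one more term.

Rewriting the 16 symbols of #@#@^#@#@^^^^^^^ one by one yields #@ #@^ #@ #@^ ^^ #@ #@^ #@ #@^ ^^ ^^ ^^ ^^ ^^ ^^ ^^; concatenated:

#@#@^#@#@^^^#@#@^#@#@^^^^^^^^^^^^^^^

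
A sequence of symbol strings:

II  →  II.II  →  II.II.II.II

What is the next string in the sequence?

Every step duplicates the string with '.' between the halves.
Doubling II.II.II.II with '.' between the halves:

II.II.II.II.II.II.II.II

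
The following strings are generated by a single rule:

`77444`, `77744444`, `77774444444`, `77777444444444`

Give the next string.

Each string has the form 7^{n} 4^{2n-1}, where the shown terms are n = 2, 3, 4, 5.
At n = 6 the blocks have lengths 6, 11.

77777744444444444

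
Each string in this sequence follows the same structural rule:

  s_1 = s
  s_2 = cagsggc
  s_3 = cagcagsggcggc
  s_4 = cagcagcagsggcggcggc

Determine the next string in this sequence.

Every step adds cag to the front and ggc to the end of the previous string.
So the next term is cag·cagcagcagsggcggcggc·ggc.

cagcagcagcagsggcggcggcggc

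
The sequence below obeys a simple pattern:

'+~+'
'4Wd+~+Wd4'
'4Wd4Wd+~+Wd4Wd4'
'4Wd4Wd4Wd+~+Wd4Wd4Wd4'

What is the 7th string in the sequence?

s(k+1) = 4Wd·s(k)·Wd4, so each term gains 4Wd as a prefix and Wd4 as a suffix.
From 4Wd4Wd4Wd+~+Wd4Wd4Wd4, 3 further steps: 4Wd4Wd4Wd+~+Wd4Wd4Wd4 → 4Wd4Wd4Wd4Wd+~+Wd4Wd4Wd4Wd4 → 4Wd4Wd4Wd4Wd4Wd+~+Wd4Wd4Wd4Wd4Wd4 → (answer).

4Wd4Wd4Wd4Wd4Wd4Wd+~+Wd4Wd4Wd4Wd4Wd4Wd4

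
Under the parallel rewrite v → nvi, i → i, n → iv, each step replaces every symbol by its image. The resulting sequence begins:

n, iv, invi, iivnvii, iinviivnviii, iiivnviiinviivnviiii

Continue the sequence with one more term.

Rewriting the 20 symbols of iiivnviiinviivnviiii one by one yields i i i nvi iv nvi i i i iv nvi i i nvi iv nvi i i i i; concatenated:

iiinviivnviiiiivnviiinviivnviiiii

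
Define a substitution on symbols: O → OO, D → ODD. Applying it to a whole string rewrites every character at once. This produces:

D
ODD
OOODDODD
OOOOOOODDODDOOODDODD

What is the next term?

Applying the rule to each of the 20 symbols of OOOOOOODDODDOOODDODD gives the pieces OO OO OO OO OO OO OO ODD ODD OO ODD ODD OO OO OO ODD ODD OO ODD ODD, which concatenate to the answer.

OOOOOOOOOOOOOOODDODDOOODDODDOOOOOOODDODDOOODDODD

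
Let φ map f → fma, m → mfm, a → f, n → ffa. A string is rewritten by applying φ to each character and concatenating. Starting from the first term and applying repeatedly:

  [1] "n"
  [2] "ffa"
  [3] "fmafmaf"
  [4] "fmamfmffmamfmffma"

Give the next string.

φ(fmamfmffmamfmffma) expands symbol-by-symbol to fma mfm f mfm fma mfm fma fma mfm f mfm fma mfm fma fma mfm f; joining the 17 pieces gives the next term.

fmamfmfmfmfmamfmfmafmamfmfmfmfmamfmfmafmamfmf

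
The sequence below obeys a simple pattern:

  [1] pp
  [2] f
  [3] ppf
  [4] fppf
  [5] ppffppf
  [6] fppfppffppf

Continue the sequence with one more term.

This is a Fibonacci-style word recurrence s(k) = s(k−2)·s(k−1): e.g. pp·f = ppf.
So term 7 is ppffppf·fppfppffppf.

ppffppffppfppffppf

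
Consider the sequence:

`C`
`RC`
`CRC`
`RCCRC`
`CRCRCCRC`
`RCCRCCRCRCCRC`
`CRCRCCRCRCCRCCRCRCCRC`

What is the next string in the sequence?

RCCRCCRCRCCRCCRCRCCRCRCCRCCRCRCCRC

From term 3 onward, concatenate the second-to-last term with the last: C·RC = CRC, RC·CRC = RCCRC, …
The next term joins RCCRCCRCRCCRC and CRCRCCRCRCCRCCRCRCCRC.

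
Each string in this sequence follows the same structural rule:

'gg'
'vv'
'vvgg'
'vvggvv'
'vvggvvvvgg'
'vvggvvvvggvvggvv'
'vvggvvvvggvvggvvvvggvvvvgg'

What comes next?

vvggvvvvggvvggvvvvggvvvvggvvggvvvvggvvggvv

From term 3 onward, concatenate the last term with the second-to-last: vv·gg = vvgg, vvgg·vv = vvggvv, …
The next term joins vvggvvvvggvvggvvvvggvvvvgg and vvggvvvvggvvggvv.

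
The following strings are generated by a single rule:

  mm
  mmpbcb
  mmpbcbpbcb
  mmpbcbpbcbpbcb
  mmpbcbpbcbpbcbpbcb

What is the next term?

Each term is the previous one with pbcb appended.
One more step from mmpbcbpbcbpbcbpbcb gives the answer.

mmpbcbpbcbpbcbpbcbpbcb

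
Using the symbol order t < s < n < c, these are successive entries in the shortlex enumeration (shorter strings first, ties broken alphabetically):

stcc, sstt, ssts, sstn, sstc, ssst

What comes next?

ssss

Find the rightmost character of ssst below c, bump it to the next letter, and reset everything to its right to t.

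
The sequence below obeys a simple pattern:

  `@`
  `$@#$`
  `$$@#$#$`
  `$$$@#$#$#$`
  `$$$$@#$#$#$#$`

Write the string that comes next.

Every step adds $ to the front and #$ to the end of the previous string.
So the next term is $·$$$$@#$#$#$#$·#$.

$$$$$@#$#$#$#$#$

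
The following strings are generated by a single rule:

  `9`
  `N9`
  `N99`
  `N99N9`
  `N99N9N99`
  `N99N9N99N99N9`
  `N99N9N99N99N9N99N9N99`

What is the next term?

N99N9N99N99N9N99N9N99N99N9N99N99N9

Each term (from the third on) is the previous term followed by the one before it: term 3 = N9·9 = N99.
The next term joins N99N9N99N99N9N99N9N99 and N99N9N99N99N9.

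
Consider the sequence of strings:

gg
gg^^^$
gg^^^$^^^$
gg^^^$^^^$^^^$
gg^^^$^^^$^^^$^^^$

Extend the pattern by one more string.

Every step adds ^^^$ to the end: s(k+1) = s(k)·^^^$.
One more step from gg^^^$^^^$^^^$^^^$ gives the answer.

gg^^^$^^^$^^^$^^^$^^^$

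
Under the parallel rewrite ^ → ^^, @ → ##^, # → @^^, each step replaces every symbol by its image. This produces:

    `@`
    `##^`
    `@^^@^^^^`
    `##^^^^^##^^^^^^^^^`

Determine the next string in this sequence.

Rewriting the 18 symbols of ##^^^^^##^^^^^^^^^ one by one yields @^^ @^^ ^^ ^^ ^^ ^^ ^^ @^^ @^^ ^^ ^^ ^^ ^^ ^^ ^^ ^^ ^^ ^^; concatenated:

@^^@^^^^^^^^^^^^@^^@^^^^^^^^^^^^^^^^^^^^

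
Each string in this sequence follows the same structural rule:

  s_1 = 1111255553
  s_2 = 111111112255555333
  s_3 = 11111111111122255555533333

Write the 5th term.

111111111111111111112222255555555333333333

The n-th term is 4n 1's then n 2's then n+3 5's then 2n-1 3's (n = 1, 2, …).
Setting n = 5 gives 20, 5, 8, 9 characters in each block.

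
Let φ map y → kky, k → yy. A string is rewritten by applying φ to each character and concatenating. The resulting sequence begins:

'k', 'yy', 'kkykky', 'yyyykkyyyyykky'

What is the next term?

Applying the rule to each of the 14 symbols of yyyykkyyyyykky gives the pieces kky kky kky kky yy yy kky kky kky kky kky yy yy kky, which concatenate to the answer.

kkykkykkykkyyyyykkykkykkykkykkyyyyykky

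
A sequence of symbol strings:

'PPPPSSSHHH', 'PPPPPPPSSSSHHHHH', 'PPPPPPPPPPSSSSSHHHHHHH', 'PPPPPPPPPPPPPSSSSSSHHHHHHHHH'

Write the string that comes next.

PPPPPPPPPPPPPPPPSSSSSSSHHHHHHHHHHH

Reading off run lengths: P runs 4, 7, 10, 13; S runs 3, 4, 5, 6; H runs 3, 5, 7, 9 — each is linear in n (n = 1, 2, …).
At n = 5 the blocks have lengths 16, 7, 11.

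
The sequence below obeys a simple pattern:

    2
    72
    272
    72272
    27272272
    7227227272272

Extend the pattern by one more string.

272722727227227272272

From term 3 onward, concatenate the second-to-last term with the last: 2·72 = 272, 72·272 = 72272, …
The next term joins 27272272 and 7227227272272.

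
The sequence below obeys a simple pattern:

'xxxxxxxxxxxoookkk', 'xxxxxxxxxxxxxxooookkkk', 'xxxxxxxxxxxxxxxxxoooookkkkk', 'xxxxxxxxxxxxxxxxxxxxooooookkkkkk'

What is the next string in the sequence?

xxxxxxxxxxxxxxxxxxxxxxxoooooookkkkkkk

Term n consists of 3n+2 x's, followed by n o's, followed by n k's, where the shown terms are n = 3, 4, 5, 6.
For the next term, n = 7, so the run lengths are 23, 7, 7.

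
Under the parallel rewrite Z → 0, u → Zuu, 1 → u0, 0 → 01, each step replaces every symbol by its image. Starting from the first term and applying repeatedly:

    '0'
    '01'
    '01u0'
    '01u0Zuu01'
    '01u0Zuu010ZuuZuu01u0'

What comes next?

Rewriting the 20 symbols of 01u0Zuu010ZuuZuu01u0 one by one yields 01 u0 Zuu 01 0 Zuu Zuu 01 u0 01 0 Zuu Zuu 0 Zuu Zuu 01 u0 Zuu 01; concatenated:

01u0Zuu010ZuuZuu01u0010ZuuZuu0ZuuZuu01u0Zuu01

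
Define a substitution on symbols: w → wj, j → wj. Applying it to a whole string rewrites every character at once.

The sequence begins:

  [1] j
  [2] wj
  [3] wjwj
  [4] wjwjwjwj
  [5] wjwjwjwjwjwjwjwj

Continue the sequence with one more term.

Rewriting the 16 symbols of wjwjwjwjwjwjwjwj one by one yields wj wj wj wj wj wj wj wj wj wj wj wj wj wj wj wj; concatenated:

wjwjwjwjwjwjwjwjwjwjwjwjwjwjwjwj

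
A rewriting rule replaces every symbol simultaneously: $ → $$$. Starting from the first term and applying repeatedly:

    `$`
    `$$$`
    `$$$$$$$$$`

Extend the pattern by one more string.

Rewriting each symbol of $$$$$$$$$: $→$$$, $→$$$, $→$$$, $→$$$, $→$$$, $→$$$, $→$$$, $→$$$, $→$$$, which concatenates to $$$ $$$ $$$ $$$ $$$ $$$ $$$ $$$ $$$.

$$$$$$$$$$$$$$$$$$$$$$$$$$$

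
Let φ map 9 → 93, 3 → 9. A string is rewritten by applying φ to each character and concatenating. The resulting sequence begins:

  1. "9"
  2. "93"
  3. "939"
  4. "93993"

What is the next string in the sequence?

93993939

Apply φ to 93993 symbol by symbol: 9→93, 3→9, 9→93, 9→93, 3→9; joined: 93 9 93 93 9.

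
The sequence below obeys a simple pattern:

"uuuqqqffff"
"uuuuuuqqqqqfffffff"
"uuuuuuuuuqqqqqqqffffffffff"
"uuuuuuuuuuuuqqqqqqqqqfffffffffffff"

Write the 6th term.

Reading off run lengths: u runs 3, 6, 9, 12; q runs 3, 5, 7, 9; f runs 4, 7, 10, 13 — each is linear in n (n = 1, 2, …).
Setting n = 6 gives 18, 13, 19 characters in each block.

uuuuuuuuuuuuuuuuuuqqqqqqqqqqqqqfffffffffffffffffff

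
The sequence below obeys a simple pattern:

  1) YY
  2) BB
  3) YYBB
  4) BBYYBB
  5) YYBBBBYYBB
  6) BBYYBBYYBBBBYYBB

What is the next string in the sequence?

YYBBBBYYBBBBYYBBYYBBBBYYBB

This is a Fibonacci-style word recurrence s(k) = s(k−2)·s(k−1): e.g. YY·BB = YYBB.
So term 7 is YYBBBBYYBB·BBYYBBYYBBBBYYBB.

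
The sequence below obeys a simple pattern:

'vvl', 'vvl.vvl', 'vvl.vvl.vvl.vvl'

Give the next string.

Every step duplicates the string with '.' between the halves.
One more doubling of vvl.vvl.vvl.vvl gives the answer.

vvl.vvl.vvl.vvl.vvl.vvl.vvl.vvl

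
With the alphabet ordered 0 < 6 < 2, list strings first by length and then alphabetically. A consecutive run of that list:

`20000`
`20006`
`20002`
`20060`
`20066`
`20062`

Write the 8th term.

20026

Stepping forward 2 times from 20062: 20062 → 20020, then the target.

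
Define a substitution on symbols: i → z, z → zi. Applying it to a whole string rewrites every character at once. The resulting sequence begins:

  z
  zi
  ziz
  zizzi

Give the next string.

Rewriting each symbol of zizzi: z→zi, i→z, z→zi, z→zi, i→z, which concatenates to zi z zi zi z.

zizziziz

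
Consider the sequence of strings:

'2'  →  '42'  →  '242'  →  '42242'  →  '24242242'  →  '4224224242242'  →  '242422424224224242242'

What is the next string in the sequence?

From term 3 onward, concatenate the second-to-last term with the last: 2·42 = 242, 42·242 = 42242, …
The next term joins 4224224242242 and 242422424224224242242.

4224224242242242422424224224242242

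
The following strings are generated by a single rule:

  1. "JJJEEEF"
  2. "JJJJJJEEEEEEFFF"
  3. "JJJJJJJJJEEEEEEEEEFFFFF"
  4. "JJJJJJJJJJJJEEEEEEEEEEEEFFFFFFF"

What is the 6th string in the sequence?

Term n consists of 3n J's, followed by 3n E's, followed by 2n-1 F's (n = 1, 2, …).
At n = 6 the blocks have lengths 18, 18, 11.

JJJJJJJJJJJJJJJJJJEEEEEEEEEEEEEEEEEEFFFFFFFFFFF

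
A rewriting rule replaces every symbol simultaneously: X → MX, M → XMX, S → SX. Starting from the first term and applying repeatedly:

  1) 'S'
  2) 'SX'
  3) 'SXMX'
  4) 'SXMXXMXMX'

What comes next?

SXMXXMXMXMXXMXMXXMXMX

Apply φ to SXMXXMXMX symbol by symbol: S→SX, X→MX, M→XMX, X→MX, X→MX, M→XMX, X→MX, M→XMX, X→MX; joined: SX MX XMX MX MX XMX MX XMX MX.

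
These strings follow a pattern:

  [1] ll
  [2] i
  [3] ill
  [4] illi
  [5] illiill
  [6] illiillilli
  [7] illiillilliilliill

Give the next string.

illiillilliilliillilliillilli

This is a Fibonacci-style word recurrence s(k) = s(k−1)·s(k−2): e.g. i·ll = ill.
So term 8 is illiillilliilliill·illiillilli.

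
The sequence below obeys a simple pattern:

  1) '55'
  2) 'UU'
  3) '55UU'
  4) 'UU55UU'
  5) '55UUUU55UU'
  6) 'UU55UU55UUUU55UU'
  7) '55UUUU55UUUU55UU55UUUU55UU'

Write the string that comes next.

UU55UU55UUUU55UU55UUUU55UUUU55UU55UUUU55UU

Each term (from the third on) is the two preceding terms concatenated in order: term 3 = 55·UU = 55UU.
The next term joins UU55UU55UUUU55UU and 55UUUU55UUUU55UU55UUUU55UU.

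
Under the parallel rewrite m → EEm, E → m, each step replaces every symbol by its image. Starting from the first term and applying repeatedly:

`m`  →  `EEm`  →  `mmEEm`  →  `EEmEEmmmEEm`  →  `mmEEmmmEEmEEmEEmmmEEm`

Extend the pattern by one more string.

EEmEEmmmEEmEEmEEmmmEEmmmEEmmmEEmEEmEEmmmEEm

Applying the rule to each of the 21 symbols of mmEEmmmEEmEEmEEmmmEEm gives the pieces EEm EEm m m EEm EEm EEm m m EEm m m EEm m m EEm EEm EEm m m EEm, which concatenate to the answer.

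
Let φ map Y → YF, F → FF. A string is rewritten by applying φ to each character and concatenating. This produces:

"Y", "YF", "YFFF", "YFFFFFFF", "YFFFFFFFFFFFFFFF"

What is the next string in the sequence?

φ(YFFFFFFFFFFFFFFF) expands symbol-by-symbol to YF FF FF FF FF FF FF FF FF FF FF FF FF FF FF FF; joining the 16 pieces gives the next term.

YFFFFFFFFFFFFFFFFFFFFFFFFFFFFFFF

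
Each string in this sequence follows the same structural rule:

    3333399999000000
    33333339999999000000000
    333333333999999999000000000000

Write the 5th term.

33333333333339999999999999000000000000000000

Term n consists of 2n+1 3's, followed by 2n+1 9's, followed by 3n 0's, where the shown terms are n = 2, 3, 4.
At n = 6 the blocks have lengths 13, 13, 18.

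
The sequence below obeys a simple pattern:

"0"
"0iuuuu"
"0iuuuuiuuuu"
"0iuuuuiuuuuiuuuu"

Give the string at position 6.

0iuuuuiuuuuiuuuuiuuuuiuuuu

Every step adds iuuuu to the end: s(k+1) = s(k)·iuuuu.
From 0iuuuuiuuuuiuuuu, 2 further steps: 0iuuuuiuuuuiuuuu → 0iuuuuiuuuuiuuuuiuuuu → (answer).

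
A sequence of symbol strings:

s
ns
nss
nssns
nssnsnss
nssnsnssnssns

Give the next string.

nssnsnssnssnsnssnsnss

This is a Fibonacci-style word recurrence s(k) = s(k−1)·s(k−2): e.g. ns·s = nss.
Continuing: nssnsnssnssns · nssnsnss gives term 7.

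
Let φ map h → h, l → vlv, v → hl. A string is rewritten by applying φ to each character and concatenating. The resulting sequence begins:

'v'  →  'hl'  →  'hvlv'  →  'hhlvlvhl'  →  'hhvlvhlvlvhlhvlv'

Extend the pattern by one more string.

hhhlvlvhlhvlvhlvlvhlhvlvhhlvlvhl

φ(hhvlvhlvlvhlhvlv) expands symbol-by-symbol to h h hl vlv hl h vlv hl vlv hl h vlv h hl vlv hl; joining the 16 pieces gives the next term.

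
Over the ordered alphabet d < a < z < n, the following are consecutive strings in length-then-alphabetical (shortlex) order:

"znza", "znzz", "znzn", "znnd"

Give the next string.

Find the rightmost character of znnd below n, bump it to the next letter, and reset everything to its right to d.

znna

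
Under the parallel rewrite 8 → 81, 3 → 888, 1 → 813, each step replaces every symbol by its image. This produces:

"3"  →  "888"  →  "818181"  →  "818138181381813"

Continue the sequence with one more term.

818138181388881813818138888181381813888

Replace each of the 15 characters of 818138181381813 in place — 81 813 81 813 888 81 813 81 813 888 81 813 81 813 888 — and concatenate.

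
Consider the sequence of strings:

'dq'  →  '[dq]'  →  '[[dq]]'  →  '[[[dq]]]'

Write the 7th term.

s(k+1) = [·s(k)·], so each term gains [ as a prefix and ] as a suffix.
From [[[dq]]], 3 further steps: [[[dq]]] → [[[[dq]]]] → [[[[[dq]]]]] → (answer).

[[[[[[dq]]]]]]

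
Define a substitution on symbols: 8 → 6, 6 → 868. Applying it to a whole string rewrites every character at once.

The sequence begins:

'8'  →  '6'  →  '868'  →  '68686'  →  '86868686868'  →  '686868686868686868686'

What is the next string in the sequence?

Applying the rule to each of the 21 symbols of 686868686868686868686 gives the pieces 868 6 868 6 868 6 868 6 868 6 868 6 868 6 868 6 868 6 868 6 868, which concatenate to the answer.

8686868686868686868686868686868686868686868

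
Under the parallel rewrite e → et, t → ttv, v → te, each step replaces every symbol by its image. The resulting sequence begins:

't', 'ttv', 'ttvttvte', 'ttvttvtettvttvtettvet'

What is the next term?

ttvttvtettvttvtettvetttvttvtettvttvtettvetttvttvteetttv

Applying the rule to each of the 21 symbols of ttvttvtettvttvtettvet gives the pieces ttv ttv te ttv ttv te ttv et ttv ttv te ttv ttv te ttv et ttv ttv te et ttv, which concatenate to the answer.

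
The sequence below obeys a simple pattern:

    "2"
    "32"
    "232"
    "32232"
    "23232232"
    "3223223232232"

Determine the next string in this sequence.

From term 3 onward, concatenate the second-to-last term with the last: 2·32 = 232, 32·232 = 32232, …
So term 7 is 23232232·3223223232232.

232322323223223232232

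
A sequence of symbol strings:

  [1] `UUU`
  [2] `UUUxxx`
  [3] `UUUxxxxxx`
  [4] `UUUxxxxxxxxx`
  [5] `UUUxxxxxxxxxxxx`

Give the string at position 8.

UUUxxxxxxxxxxxxxxxxxxxxx

Every step adds xxx to the end: s(k+1) = s(k)·xxx.
From UUUxxxxxxxxxxxx, 3 further steps: UUUxxxxxxxxxxxx → UUUxxxxxxxxxxxxxxx → UUUxxxxxxxxxxxxxxxxxx → (answer).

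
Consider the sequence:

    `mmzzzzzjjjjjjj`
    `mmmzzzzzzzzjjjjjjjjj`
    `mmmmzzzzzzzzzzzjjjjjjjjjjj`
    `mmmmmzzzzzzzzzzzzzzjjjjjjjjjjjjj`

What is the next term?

Term n consists of n m's, followed by 3n-1 z's, followed by 2n+3 j's, where the shown terms are n = 2, 3, 4, 5.
For the next term, n = 6, so the run lengths are 6, 17, 15.

mmmmmmzzzzzzzzzzzzzzzzzjjjjjjjjjjjjjjj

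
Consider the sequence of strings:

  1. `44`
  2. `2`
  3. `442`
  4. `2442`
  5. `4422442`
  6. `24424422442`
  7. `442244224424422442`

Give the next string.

This is a Fibonacci-style word recurrence s(k) = s(k−2)·s(k−1): e.g. 44·2 = 442.
So term 8 is 24424422442·442244224424422442.

24424422442442244224424422442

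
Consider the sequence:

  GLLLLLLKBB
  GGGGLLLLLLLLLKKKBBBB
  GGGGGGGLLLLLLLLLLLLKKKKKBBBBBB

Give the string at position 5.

GGGGGGGGGGGGGLLLLLLLLLLLLLLLLLLKKKKKKKKKBBBBBBBBBB

The n-th term is 3n-2 G's then 3n+3 L's then 2n-1 K's then 2n B's (n = 1, 2, …).
Setting n = 5 gives 13, 18, 9, 10 characters in each block.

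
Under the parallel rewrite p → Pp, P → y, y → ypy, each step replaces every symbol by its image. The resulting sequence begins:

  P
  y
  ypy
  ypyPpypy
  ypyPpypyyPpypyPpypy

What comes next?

Rewriting the 19 symbols of ypyPpypyyPpypyPpypy one by one yields ypy Pp ypy y Pp ypy Pp ypy ypy y Pp ypy Pp ypy y Pp ypy Pp ypy; concatenated:

ypyPpypyyPpypyPpypyypyyPpypyPpypyyPpypyPpypy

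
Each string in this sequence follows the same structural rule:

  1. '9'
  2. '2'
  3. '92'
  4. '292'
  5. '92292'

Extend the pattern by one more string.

29292292

This is a Fibonacci-style word recurrence s(k) = s(k−2)·s(k−1): e.g. 9·2 = 92.
The next term joins 292 and 92292.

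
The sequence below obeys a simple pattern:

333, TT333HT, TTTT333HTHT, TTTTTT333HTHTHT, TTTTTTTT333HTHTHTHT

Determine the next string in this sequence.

TTTTTTTTTT333HTHTHTHTHT

s(k+1) = TT·s(k)·HT, so each term gains TT as a prefix and HT as a suffix.
One more step from TTTTTTTT333HTHTHTHT gives the answer.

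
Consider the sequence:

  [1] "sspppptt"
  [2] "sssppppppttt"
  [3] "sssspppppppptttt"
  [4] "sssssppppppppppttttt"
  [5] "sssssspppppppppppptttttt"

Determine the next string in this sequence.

Term n consists of n s's, followed by 2n p's, followed by n t's, where the shown terms are n = 2, 3, 4, 5, 6.
Setting n = 7 gives 7, 14, 7 characters in each block.

sssssssppppppppppppppttttttt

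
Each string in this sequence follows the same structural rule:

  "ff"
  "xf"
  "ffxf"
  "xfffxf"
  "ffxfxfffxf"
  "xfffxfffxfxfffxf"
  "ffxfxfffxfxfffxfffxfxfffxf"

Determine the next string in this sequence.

This is a Fibonacci-style word recurrence s(k) = s(k−2)·s(k−1): e.g. ff·xf = ffxf.
The next term joins xfffxfffxfxfffxf and ffxfxfffxfxfffxfffxfxfffxf.

xfffxfffxfxfffxfffxfxfffxfxfffxfffxfxfffxf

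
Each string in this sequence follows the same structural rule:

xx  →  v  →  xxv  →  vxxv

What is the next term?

Each term (from the third on) is the two preceding terms concatenated in order: term 3 = xx·v = xxv.
Continuing: xxv · vxxv gives term 5.

xxvvxxv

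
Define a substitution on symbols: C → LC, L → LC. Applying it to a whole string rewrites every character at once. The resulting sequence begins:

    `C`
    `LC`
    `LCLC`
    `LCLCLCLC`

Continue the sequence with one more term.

Rewriting each symbol of LCLCLCLC: L→LC, C→LC, L→LC, C→LC, L→LC, C→LC, L→LC, C→LC, which concatenates to LC LC LC LC LC LC LC LC.

LCLCLCLCLCLCLCLC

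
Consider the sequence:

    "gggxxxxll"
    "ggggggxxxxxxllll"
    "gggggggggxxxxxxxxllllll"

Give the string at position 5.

The n-th term is 3n g's then 2n+2 x's then 2n l's (n = 1, 2, …).
For term 5, n = 5, so the run lengths are 15, 12, 10.

gggggggggggggggxxxxxxxxxxxxllllllllll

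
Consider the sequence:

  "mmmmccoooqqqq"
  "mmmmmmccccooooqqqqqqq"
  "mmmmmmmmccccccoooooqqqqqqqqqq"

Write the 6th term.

mmmmmmmmmmmmmmccccccccccccooooooooqqqqqqqqqqqqqqqqqqq

Term n consists of 2n+2 m's, followed by 2n c's, followed by n+2 o's, followed by 3n+1 q's (n = 1, 2, …).
For term 6, n = 6, so the run lengths are 14, 12, 8, 19.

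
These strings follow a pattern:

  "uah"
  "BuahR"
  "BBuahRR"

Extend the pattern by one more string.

BBBuahRRR

s(k+1) = B·s(k)·R, so each term gains B as a prefix and R as a suffix.
So the next term is B·BBuahRR·R.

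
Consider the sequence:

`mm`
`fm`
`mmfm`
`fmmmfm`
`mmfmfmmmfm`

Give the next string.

fmmmfmmmfmfmmmfm

This is a Fibonacci-style word recurrence s(k) = s(k−2)·s(k−1): e.g. mm·fm = mmfm.
The next term joins fmmmfm and mmfmfmmmfm.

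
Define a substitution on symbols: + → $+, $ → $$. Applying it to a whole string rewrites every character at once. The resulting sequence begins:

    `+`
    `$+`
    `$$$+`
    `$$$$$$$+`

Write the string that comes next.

Expanding $$$$$$$+: $→$$, $→$$, $→$$, $→$$, $→$$, $→$$, $→$$, +→$+. Concatenated: $$ $$ $$ $$ $$ $$ $$ $+.

$$$$$$$$$$$$$$$+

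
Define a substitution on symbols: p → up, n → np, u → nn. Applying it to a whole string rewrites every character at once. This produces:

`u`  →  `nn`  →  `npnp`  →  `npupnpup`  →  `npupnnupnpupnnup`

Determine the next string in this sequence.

npupnnupnpnpnnupnpupnnupnpnpnnup

Applying the rule to each of the 16 symbols of npupnnupnpupnnup gives the pieces np up nn up np np nn up np up nn up np np nn up, which concatenate to the answer.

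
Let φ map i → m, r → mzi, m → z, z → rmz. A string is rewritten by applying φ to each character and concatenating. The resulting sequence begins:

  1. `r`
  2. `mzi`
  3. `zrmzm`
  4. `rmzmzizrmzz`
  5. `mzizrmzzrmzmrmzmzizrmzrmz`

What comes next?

Replace each of the 25 characters of mzizrmzzrmzmrmzmzizrmzrmz in place — z rmz m rmz mzi z rmz rmz mzi z rmz z mzi z rmz z rmz m rmz mzi z rmz mzi z rmz — and concatenate.

zrmzmrmzmzizrmzrmzmzizrmzzmzizrmzzrmzmrmzmzizrmzmzizrmz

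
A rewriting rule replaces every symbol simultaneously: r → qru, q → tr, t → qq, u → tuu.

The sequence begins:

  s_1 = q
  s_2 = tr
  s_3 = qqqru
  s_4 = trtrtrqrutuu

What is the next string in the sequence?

qqqruqqqruqqqrutrqrutuuqqtuutuu

Apply φ to trtrtrqrutuu symbol by symbol: t→qq, r→qru, t→qq, r→qru, t→qq, r→qru, q→tr, r→qru, u→tuu, t→qq, u→tuu, u→tuu; joined: qq qru qq qru qq qru tr qru tuu qq tuu tuu.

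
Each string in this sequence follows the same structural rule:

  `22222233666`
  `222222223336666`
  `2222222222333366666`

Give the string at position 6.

Each string has the form 2^{2n+2} 3^{n} 6^{n+1}, where the shown terms are n = 2, 3, 4.
For term 6, n = 7, so the run lengths are 16, 7, 8.

2222222222222222333333366666666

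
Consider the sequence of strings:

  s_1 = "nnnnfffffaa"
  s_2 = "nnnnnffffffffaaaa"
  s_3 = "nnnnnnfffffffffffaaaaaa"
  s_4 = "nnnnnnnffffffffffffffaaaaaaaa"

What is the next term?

Each string has the form n^{n+3} f^{3n+2} a^{2n} (n = 1, 2, …).
For the next term, n = 5, so the run lengths are 8, 17, 10.

nnnnnnnnfffffffffffffffffaaaaaaaaaa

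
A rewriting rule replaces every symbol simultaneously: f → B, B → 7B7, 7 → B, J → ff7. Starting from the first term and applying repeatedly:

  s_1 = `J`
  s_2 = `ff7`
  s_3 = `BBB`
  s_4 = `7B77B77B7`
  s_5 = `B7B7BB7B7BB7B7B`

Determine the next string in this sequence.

Rewriting the 15 symbols of B7B7BB7B7BB7B7B one by one yields 7B7 B 7B7 B 7B7 7B7 B 7B7 B 7B7 7B7 B 7B7 B 7B7; concatenated:

7B7B7B7B7B77B7B7B7B7B77B7B7B7B7B7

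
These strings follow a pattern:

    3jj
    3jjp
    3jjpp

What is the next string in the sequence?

The strings grow by a fixed suffix p each time.
So the next term is 3jjpp·p.

3jjppp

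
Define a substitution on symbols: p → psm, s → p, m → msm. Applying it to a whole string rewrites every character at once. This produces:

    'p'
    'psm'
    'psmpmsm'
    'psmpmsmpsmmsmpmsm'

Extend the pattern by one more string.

Rewriting the 17 symbols of psmpmsmpsmmsmpmsm one by one yields psm p msm psm msm p msm psm p msm msm p msm psm msm p msm; concatenated:

psmpmsmpsmmsmpmsmpsmpmsmmsmpmsmpsmmsmpmsm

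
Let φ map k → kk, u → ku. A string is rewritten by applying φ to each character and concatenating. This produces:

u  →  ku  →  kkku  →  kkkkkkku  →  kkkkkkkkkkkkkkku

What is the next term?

φ(kkkkkkkkkkkkkkku) expands symbol-by-symbol to kk kk kk kk kk kk kk kk kk kk kk kk kk kk kk ku; joining the 16 pieces gives the next term.

kkkkkkkkkkkkkkkkkkkkkkkkkkkkkkku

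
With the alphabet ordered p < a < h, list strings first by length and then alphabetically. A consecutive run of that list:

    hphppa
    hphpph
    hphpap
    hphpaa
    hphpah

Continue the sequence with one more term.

hphphp

Treat hphpah as a base-3 numeral over the given alphabet and add one, carrying through any trailing h's.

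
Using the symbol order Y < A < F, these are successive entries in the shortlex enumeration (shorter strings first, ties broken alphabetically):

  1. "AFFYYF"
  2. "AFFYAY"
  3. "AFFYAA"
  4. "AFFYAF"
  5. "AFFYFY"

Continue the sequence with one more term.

AFFYFA

Treat AFFYFY as a base-3 numeral over the given alphabet and add one, carrying through any trailing F's.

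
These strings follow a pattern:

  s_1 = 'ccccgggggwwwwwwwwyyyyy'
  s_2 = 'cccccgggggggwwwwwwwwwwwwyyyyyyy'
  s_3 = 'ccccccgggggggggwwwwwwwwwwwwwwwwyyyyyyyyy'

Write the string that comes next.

cccccccgggggggggggwwwwwwwwwwwwwwwwwwwwyyyyyyyyyyy

The n-th term is n+2 c's then 2n+1 g's then 4n w's then 2n+1 y's, where the shown terms are n = 2, 3, 4.
At n = 5 the blocks have lengths 7, 11, 20, 11.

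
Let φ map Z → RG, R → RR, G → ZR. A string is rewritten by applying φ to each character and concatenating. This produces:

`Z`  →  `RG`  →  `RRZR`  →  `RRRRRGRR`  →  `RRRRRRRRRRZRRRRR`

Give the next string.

RRRRRRRRRRRRRRRRRRRRRGRRRRRRRRRR

Applying the rule to each of the 16 symbols of RRRRRRRRRRZRRRRR gives the pieces RR RR RR RR RR RR RR RR RR RR RG RR RR RR RR RR, which concatenate to the answer.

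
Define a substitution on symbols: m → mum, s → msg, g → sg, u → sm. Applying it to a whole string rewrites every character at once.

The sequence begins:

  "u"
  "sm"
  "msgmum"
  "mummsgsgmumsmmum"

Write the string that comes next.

mumsmmummummsgsgmsgsgmumsmmummsgmummumsmmum

Applying the rule to each of the 16 symbols of mummsgsgmumsmmum gives the pieces mum sm mum mum msg sg msg sg mum sm mum msg mum mum sm mum, which concatenate to the answer.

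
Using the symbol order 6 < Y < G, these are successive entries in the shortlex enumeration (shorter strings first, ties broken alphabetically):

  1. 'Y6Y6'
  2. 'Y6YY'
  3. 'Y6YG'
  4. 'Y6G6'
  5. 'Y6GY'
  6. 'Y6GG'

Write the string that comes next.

YY66

Find the rightmost character of Y6GG below G, bump it to the next letter, and reset everything to its right to 6.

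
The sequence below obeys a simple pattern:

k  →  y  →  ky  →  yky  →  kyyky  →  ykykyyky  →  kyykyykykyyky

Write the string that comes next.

From term 3 onward, concatenate the second-to-last term with the last: k·y = ky, y·ky = yky, …
So term 8 is ykykyyky·kyykyykykyyky.

ykykyykykyykyykykyyky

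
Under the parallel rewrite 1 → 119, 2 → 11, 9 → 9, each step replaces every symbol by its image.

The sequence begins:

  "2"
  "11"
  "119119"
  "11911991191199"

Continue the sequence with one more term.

Applying the rule to each of the 14 symbols of 11911991191199 gives the pieces 119 119 9 119 119 9 9 119 119 9 119 119 9 9, which concatenate to the answer.

119119911911999119119911911999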